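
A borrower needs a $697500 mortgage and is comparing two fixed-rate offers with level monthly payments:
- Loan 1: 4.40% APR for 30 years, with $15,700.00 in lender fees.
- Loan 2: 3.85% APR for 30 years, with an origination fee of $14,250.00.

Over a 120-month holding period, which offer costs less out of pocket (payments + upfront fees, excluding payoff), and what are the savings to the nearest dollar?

Loan 2 by $28,194

Loan 1: at 4.40% the monthly rate is 0.0036667, so the payment is 697,500 × 0.0036667 / (1 − 1.0036667^−360) = $3,492.81.
Loan 2: at 3.85% the monthly rate is 0.0032083, so the payment is 697,500 × 0.0032083 / (1 − 1.0032083^−360) = $3,269.94.
Over 120 months: Loan 1 costs 120 × $3,492.81 + $15,700.00 = $434,837.20; Loan 2 costs 120 × $3,269.94 + $14,250.00 = $406,642.80.
Loan 2 is cheaper by $434,837.20 − $406,642.80 = $28,194.40.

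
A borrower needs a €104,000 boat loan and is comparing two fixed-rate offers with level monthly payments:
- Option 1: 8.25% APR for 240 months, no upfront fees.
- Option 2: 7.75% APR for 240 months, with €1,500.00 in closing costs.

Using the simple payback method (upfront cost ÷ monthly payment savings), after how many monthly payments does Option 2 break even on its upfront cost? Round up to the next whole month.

Option 1: monthly rate = 8.25%/12 = 0.0068750; payment = 104,000 × 0.0068750 / (1 − (1+0.0068750)^−240) = €886.15.
Option 2: monthly rate = 7.75%/12 = 0.0064583; payment = 104,000 × 0.0064583 / (1 − (1+0.0064583)^−240) = €853.79.
Monthly savings = €886.15 − €853.79 = €32.36.
Break-even = €1,500.00 / €32.36 = 46.35 → 47 months.

47 months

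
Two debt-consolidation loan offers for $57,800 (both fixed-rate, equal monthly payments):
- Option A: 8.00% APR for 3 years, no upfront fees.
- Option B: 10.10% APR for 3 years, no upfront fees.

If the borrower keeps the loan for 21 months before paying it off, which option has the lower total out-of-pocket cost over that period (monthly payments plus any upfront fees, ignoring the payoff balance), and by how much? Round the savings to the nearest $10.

Option A by $1,190

Option A: at 8.00% the monthly rate is 0.0066667, so the payment is 57,800 × 0.0066667 / (1 − 1.0066667^−36) = $1,811.24.
Option B: at 10.10% the monthly rate is 0.0084167, so the payment is 57,800 × 0.0084167 / (1 − 1.0084167^−36) = $1,867.76.
Over 21 months: Option A costs 21 × $1,811.24 = $38,036.04; Option B costs 21 × $1,867.76 = $39,222.96.
Option A is cheaper by $39,222.96 − $38,036.04 = $1,186.92.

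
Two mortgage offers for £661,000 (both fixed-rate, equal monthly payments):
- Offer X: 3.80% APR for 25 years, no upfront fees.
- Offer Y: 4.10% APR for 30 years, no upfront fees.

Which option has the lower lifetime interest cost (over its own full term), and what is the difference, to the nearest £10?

Offer X: monthly rate = 3.8%/12 = 0.0031667; payment = 661,000 × 0.0031667 / (1 − (1+0.0031667)^−300) = £3,416.42.
Total interest on Offer X = 300 × £3,416.42 − £661,000 = £363,926.00.
Offer Y: monthly rate = 4.1%/12 = 0.0034167; payment = 661,000 × 0.0034167 / (1 − (1+0.0034167)^−360) = £3,193.94.
Total interest on Offer Y = 360 × £3,193.94 − £661,000 = £488,818.40.
Offer X is lower by £124,892.40.

Offer X by £124,890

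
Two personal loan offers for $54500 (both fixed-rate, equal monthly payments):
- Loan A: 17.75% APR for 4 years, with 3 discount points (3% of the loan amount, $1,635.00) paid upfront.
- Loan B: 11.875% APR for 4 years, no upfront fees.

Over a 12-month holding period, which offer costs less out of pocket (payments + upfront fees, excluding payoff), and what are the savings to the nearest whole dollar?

Loan B by $3,579

Loan A: at 17.75% the monthly rate is 0.0147917, so the payment is 54,500 × 0.0147917 / (1 − 1.0147917^−48) = $1,593.83.
Loan B: at 11.875% the monthly rate is 0.0098958, so the payment is 54,500 × 0.0098958 / (1 − 1.0098958^−48) = $1,431.85.
Over 12 months: Loan A costs 12 × $1,593.83 + $1,635.00 = $20,760.96; Loan B costs 12 × $1,431.85 = $17,182.20.
Loan B is cheaper by $20,760.96 − $17,182.20 = $3,578.76.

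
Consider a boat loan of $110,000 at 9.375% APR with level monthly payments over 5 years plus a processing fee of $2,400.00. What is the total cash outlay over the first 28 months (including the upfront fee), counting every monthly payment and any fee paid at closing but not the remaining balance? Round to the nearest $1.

At 9.375% the monthly rate is 0.0078125, so the payment is 110,000 × 0.0078125 / (1 − 1.0078125^−60) = $2,303.49.
Total outlay = 28 × $2,303.49 + $2,400.00 = $66,897.72.

$66,898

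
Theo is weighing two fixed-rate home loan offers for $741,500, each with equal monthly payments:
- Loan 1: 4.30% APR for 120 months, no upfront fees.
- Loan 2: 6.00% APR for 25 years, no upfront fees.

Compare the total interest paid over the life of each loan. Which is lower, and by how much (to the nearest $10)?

Loan 1 by $519,630

Loan 1: monthly rate = 4.3%/12 = 0.0035833; payment = 741,500 × 0.0035833 / (1 − (1+0.0035833)^−120) = $7,613.50.
Total interest on Loan 1 = 120 × $7,613.50 − $741,500 = $172,120.00.
Loan 2: monthly rate = 6%/12 = 0.0050000; payment = 741,500 × 0.0050000 / (1 − (1+0.0050000)^−300) = $4,777.49.
Total interest on Loan 2 = 300 × $4,777.49 − $741,500 = $691,747.00.
Loan 1 is lower by $519,627.00.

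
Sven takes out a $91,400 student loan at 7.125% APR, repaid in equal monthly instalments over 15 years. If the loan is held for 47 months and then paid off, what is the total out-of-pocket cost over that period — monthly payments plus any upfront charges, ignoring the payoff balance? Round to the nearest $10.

At 7.125% the monthly rate is 0.0059375, so the payment is 91,400 × 0.0059375 / (1 − 1.0059375^−180) = $827.93.
Total outlay = 47 × $827.93 = $38,912.71.

$38,910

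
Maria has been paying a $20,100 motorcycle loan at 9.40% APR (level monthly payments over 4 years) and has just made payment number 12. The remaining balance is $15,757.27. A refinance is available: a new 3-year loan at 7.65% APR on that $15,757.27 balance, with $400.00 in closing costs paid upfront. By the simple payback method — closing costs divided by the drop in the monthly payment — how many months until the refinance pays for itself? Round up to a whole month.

Current payment = 20,100 × 9.4%/12 / (1 − (1+0.0078333)^−48) = $504.02.
Refinanced payment = 15,757.27 × 0.0063750 / (1 − (1+0.0063750)^−36) = $491.24.
Monthly savings = $504.02 − $491.24 = $12.78.
Break-even = $400.00 / $12.78 = 31.30 → 32 months.

32 months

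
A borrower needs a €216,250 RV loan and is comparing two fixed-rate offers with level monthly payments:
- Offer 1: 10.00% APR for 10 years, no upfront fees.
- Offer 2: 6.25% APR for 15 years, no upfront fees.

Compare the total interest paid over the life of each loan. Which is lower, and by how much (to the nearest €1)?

Offer 2 by €9,179

Offer 1: at 10.00% the monthly rate is 0.0083333, so the payment is 216,250 × 0.0083333 / (1 − 1.0083333^−120) = €2,857.76.
Total interest on Offer 1 = 120 × €2,857.76 − €216,250 = €126,681.20.
Offer 2: at 6.25% the monthly rate is 0.0052083, so the payment is 216,250 × 0.0052083 / (1 − 1.0052083^−180) = €1,854.18.
Total interest on Offer 2 = 180 × €1,854.18 − €216,250 = €117,502.40.
Offer 2 is lower by €9,178.80.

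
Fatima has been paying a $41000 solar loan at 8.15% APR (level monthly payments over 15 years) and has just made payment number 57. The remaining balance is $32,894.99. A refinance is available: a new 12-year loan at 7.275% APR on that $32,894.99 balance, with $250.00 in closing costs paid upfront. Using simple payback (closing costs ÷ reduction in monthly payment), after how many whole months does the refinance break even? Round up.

5 months

Current payment = 41,000 × 8.15%/12 / (1 − (1+0.0067917)^−180) = $395.38.
Refinanced payment = 32,894.99 × 0.0060625 / (1 − (1+0.0060625)^−144) = $343.13.
Monthly savings = $395.38 − $343.13 = $52.25.
Break-even = $250.00 / $52.25 = 4.78 → 5 months.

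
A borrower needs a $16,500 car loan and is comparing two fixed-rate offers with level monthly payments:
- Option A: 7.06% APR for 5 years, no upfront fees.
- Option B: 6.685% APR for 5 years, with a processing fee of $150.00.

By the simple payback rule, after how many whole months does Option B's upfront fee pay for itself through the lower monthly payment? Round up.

Option A: monthly rate = 7.06%/12 = 0.0058833; payment = 16,500 × 0.0058833 / (1 − (1+0.0058833)^−60) = $327.19.
Option B: monthly rate = 6.685%/12 = 0.0055708; payment = 16,500 × 0.0055708 / (1 − (1+0.0055708)^−60) = $324.27.
Monthly savings = $327.19 − $324.27 = $2.92.
Break-even = $150.00 / $2.92 = 51.37 → 52 months.

52 months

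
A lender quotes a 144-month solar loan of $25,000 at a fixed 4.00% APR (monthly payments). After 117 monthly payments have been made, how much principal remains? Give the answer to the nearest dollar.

With monthly rate i = 4%/12 = 0.0033333, the balance after k of n payments is P · [(1+i)^n − (1+i)^k] / [(1+i)^n − 1].
(1+0.0033333)^144 = 1.61478492 and (1+0.0033333)^117 = 1.47602320, so the balance is 25,000 × (1.61478492 − 1.47602320) / (1.61478492 − 1) = $5,642.69.

$5,643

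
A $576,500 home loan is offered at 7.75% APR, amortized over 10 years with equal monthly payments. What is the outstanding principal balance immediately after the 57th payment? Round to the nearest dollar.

$357,162

With monthly rate i = 7.75%/12 = 0.0064583, the balance after k of n payments is P · [(1+i)^n − (1+i)^k] / [(1+i)^n − 1].
(1+0.0064583)^120 = 2.16519000 and (1+0.0064583)^57 = 1.44331328, so the balance is 576,500 × (2.16519000 − 1.44331328) / (2.16519000 − 1) = $357,162.29.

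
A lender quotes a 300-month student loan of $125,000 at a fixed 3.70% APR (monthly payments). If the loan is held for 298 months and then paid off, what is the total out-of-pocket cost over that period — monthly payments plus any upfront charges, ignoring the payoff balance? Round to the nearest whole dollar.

At 3.70% the monthly rate is 0.0030833, so the payment is 125,000 × 0.0030833 / (1 − 1.0030833^−300) = $639.27.
Total outlay = 298 × $639.27 = $190,502.46.

$190,502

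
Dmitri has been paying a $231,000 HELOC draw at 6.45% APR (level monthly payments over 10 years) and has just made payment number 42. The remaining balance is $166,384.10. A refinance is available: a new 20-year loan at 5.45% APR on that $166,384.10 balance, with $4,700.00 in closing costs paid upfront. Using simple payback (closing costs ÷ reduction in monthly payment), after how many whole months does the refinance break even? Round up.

Current payment = 231,000 × 6.45%/12 / (1 − (1+0.0053750)^−120) = $2,617.09.
Refinanced payment = 166,384.10 × 0.0045417 / (1 − (1+0.0045417)^−240) = $1,139.84.
Monthly savings = $2,617.09 − $1,139.84 = $1,477.25.
Break-even = $4,700.00 / $1,477.25 = 3.18 → 4 months.

4 months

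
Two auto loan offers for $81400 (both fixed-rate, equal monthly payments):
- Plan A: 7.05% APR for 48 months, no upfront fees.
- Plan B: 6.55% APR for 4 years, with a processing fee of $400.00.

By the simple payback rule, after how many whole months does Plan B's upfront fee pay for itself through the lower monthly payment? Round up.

Plan A: monthly rate = 7.05%/12 = 0.0058750; payment = 81,400 × 0.0058750 / (1 − (1+0.0058750)^−48) = $1,951.11.
Plan B: monthly rate = 6.55%/12 = 0.0054583; payment = 81,400 × 0.0054583 / (1 − (1+0.0054583)^−48) = $1,932.27.
Monthly savings = $1,951.11 − $1,932.27 = $18.84.
Break-even = $400.00 / $18.84 = 21.23 → 22 months.

22 months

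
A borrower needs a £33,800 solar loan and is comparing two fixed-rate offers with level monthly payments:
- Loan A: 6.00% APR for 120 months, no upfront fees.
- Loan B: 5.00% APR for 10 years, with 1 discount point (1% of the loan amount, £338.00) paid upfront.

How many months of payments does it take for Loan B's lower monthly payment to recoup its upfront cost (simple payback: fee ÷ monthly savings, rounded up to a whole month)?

Loan A: at 6.00% the monthly rate is 0.0050000, so the payment is 33,800 × 0.0050000 / (1 − 1.0050000^−120) = £375.25.
Loan B: at 5.00% the monthly rate is 0.0041667, so the payment is 33,800 × 0.0041667 / (1 − 1.0041667^−120) = £358.50.
Monthly savings = £375.25 − £358.50 = £16.75.
Break-even = £338.00 / £16.75 = 20.18 → 21 months.

21 months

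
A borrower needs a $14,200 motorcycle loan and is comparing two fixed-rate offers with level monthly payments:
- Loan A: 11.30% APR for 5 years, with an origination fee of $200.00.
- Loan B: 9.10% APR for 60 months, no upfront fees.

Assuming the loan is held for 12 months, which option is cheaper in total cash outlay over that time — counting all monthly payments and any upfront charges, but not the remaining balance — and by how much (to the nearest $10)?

Loan B by $380

Loan A: at 11.30% the monthly rate is 0.0094167, so the payment is 14,200 × 0.0094167 / (1 − 1.0094167^−60) = $310.87.
Loan B: monthly rate = 9.1%/12 = 0.0075833; payment = 14,200 × 0.0075833 / (1 − (1+0.0075833)^−60) = $295.46.
Over 12 months: Loan A costs 12 × $310.87 + $200.00 = $3,930.44; Loan B costs 12 × $295.46 = $3,545.52.
Loan B is cheaper by $3,930.44 − $3,545.52 = $384.92.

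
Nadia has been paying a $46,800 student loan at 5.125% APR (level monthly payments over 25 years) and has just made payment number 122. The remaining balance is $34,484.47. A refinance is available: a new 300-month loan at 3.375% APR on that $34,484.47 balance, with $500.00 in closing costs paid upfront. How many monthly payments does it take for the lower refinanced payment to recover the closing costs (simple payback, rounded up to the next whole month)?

5 months

Current payment = 46,800 × 5.125%/12 / (1 − (1+0.0042708)^−300) = $277.01.
Refinanced payment = 34,484.47 × 0.0028125 / (1 − (1+0.0028125)^−300) = $170.33.
Monthly savings = $277.01 − $170.33 = $106.68.
Break-even = $500.00 / $106.68 = 4.69 → 5 months.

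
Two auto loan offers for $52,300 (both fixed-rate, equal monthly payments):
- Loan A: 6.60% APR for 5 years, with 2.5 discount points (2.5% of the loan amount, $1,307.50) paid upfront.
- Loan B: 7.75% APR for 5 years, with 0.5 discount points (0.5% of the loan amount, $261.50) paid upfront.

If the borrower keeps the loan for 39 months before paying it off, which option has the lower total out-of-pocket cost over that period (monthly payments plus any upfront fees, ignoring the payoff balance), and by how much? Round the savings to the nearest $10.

Loan A by $60

Loan A: monthly rate = 6.6%/12 = 0.0055000; payment = 52,300 × 0.0055000 / (1 − (1+0.0055000)^−60) = $1,025.76.
Loan B: monthly rate = 7.75%/12 = 0.0064583; payment = 52,300 × 0.0064583 / (1 − (1+0.0064583)^−60) = $1,054.21.
Over 39 months: Loan A costs 39 × $1,025.76 + $1,307.50 = $41,312.14; Loan B costs 39 × $1,054.21 + $261.50 = $41,375.69.
Loan A is cheaper by $41,375.69 − $41,312.14 = $63.55.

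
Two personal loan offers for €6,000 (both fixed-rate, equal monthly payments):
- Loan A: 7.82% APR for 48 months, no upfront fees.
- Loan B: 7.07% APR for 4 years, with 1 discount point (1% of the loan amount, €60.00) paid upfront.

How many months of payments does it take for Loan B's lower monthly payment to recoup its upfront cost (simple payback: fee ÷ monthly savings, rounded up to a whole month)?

Loan A: monthly rate = 7.82%/12 = 0.0065167; payment = 6,000 × 0.0065167 / (1 − (1+0.0065167)^−48) = €145.97.
Loan B: monthly rate = 7.07%/12 = 0.0058917; payment = 6,000 × 0.0058917 / (1 − (1+0.0058917)^−48) = €143.87.
Monthly savings = €145.97 − €143.87 = €2.10.
Break-even = €60.00 / €2.10 = 28.57 → 29 months.

29 months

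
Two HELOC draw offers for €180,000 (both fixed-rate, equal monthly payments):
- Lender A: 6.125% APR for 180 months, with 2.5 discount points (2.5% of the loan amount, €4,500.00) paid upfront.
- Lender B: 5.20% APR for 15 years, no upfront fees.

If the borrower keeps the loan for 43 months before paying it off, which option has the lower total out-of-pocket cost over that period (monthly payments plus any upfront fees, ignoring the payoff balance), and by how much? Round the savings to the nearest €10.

Lender B by €8,320

Lender A: monthly rate = 6.125%/12 = 0.0051042; payment = 180,000 × 0.0051042 / (1 − (1+0.0051042)^−180) = €1,531.12.
Lender B: at 5.20% the monthly rate is 0.0043333, so the payment is 180,000 × 0.0043333 / (1 − 1.0043333^−180) = €1,442.25.
Over 43 months: Lender A costs 43 × €1,531.12 + €4,500.00 = €70,338.16; Lender B costs 43 × €1,442.25 = €62,016.75.
Lender B is cheaper by €70,338.16 − €62,016.75 = €8,321.41.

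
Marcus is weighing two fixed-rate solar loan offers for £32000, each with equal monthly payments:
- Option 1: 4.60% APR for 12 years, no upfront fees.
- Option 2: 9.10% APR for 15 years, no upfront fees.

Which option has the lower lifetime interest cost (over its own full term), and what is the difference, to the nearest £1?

Option 1: at 4.60% the monthly rate is 0.0038333, so the payment is 32,000 × 0.0038333 / (1 − 1.0038333^−144) = £289.58.
Total interest on Option 1 = 144 × £289.58 − £32,000 = £9,699.52.
Option 2: monthly rate = 9.1%/12 = 0.0075833; payment = 32,000 × 0.0075833 / (1 − (1+0.0075833)^−180) = £326.47.
Total interest on Option 2 = 180 × £326.47 − £32,000 = £26,764.60.
Option 1 is lower by £17,065.08.

Option 1 by £17,065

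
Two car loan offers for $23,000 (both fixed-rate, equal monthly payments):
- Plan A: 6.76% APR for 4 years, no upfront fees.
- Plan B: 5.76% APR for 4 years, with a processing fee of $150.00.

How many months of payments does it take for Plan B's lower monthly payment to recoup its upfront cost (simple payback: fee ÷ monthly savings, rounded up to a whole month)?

15 months

Plan A: at 6.76% the monthly rate is 0.0056333, so the payment is 23,000 × 0.0056333 / (1 − 1.0056333^−48) = $548.21.
Plan B: at 5.76% the monthly rate is 0.0048000, so the payment is 23,000 × 0.0048000 / (1 − 1.0048000^−48) = $537.63.
Monthly savings = $548.21 − $537.63 = $10.58.
Break-even = $150.00 / $10.58 = 14.18 → 15 months.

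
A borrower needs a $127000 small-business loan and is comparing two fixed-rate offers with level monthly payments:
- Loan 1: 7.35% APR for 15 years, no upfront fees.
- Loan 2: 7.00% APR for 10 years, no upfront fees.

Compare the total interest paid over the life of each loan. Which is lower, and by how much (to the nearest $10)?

Loan 1: monthly rate = 7.35%/12 = 0.0061250; payment = 127,000 × 0.0061250 / (1 − (1+0.0061250)^−180) = $1,166.51.
Total interest on Loan 1 = 180 × $1,166.51 − $127,000 = $82,971.80.
Loan 2: monthly rate = 7%/12 = 0.0058333; payment = 127,000 × 0.0058333 / (1 − (1+0.0058333)^−120) = $1,474.58.
Total interest on Loan 2 = 120 × $1,474.58 − $127,000 = $49,949.60.
Loan 2 is lower by $33,022.20.

Loan 2 by $33,020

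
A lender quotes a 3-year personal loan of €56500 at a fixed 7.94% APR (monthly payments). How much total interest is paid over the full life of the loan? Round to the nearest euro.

At 7.94% the monthly rate is 0.0066167, so the payment is 56,500 × 0.0066167 / (1 − 1.0066167^−36) = €1,768.94.
Total paid = 36 × €1,768.94 = €63,681.84; interest = €63,681.84 − €56,500 = €7,181.84.

€7,182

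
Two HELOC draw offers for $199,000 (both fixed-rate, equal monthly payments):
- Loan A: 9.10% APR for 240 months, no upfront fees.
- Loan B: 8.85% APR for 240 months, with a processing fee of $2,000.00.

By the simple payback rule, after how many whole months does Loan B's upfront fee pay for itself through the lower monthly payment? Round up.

63 months

Loan A: at 9.10% the monthly rate is 0.0075833, so the payment is 199,000 × 0.0075833 / (1 − 1.0075833^−240) = $1,803.27.
Loan B: at 8.85% the monthly rate is 0.0073750, so the payment is 199,000 × 0.0073750 / (1 − 1.0073750^−240) = $1,771.30.
Monthly savings = $1,803.27 − $1,771.30 = $31.97.
Break-even = $2,000.00 / $31.97 = 62.56 → 63 months.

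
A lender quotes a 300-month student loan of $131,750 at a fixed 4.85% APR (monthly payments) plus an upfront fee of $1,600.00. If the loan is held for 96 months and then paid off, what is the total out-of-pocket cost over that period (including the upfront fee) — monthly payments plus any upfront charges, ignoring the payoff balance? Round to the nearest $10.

$74,440

Monthly rate = 4.85%/12 = 0.0040417; payment = 131,750 × 0.0040417 / (1 − (1+0.0040417)^−300) = $758.73.
Total outlay = 96 × $758.73 + $1,600.00 = $74,438.08.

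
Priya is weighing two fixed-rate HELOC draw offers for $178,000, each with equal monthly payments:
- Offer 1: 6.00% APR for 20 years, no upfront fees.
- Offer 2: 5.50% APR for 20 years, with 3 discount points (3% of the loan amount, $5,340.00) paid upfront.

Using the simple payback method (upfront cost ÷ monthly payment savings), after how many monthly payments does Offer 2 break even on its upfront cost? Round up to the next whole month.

106 months

Offer 1: at 6.00% the monthly rate is 0.0050000, so the payment is 178,000 × 0.0050000 / (1 − 1.0050000^−240) = $1,275.25.
Offer 2: monthly rate = 5.5%/12 = 0.0045833; payment = 178,000 × 0.0045833 / (1 − (1+0.0045833)^−240) = $1,224.44.
Monthly savings = $1,275.25 − $1,224.44 = $50.81.
Break-even = $5,340.00 / $50.81 = 105.10 → 106 months.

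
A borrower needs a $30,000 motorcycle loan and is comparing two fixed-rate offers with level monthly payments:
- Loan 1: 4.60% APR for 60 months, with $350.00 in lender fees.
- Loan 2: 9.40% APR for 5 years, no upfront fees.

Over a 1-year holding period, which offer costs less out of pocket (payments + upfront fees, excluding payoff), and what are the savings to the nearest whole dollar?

Loan 1 by $465

Loan 1: at 4.60% the monthly rate is 0.0038333, so the payment is 30,000 × 0.0038333 / (1 − 1.0038333^−60) = $560.66.
Loan 2: monthly rate = 9.4%/12 = 0.0078333; payment = 30,000 × 0.0078333 / (1 − (1+0.0078333)^−60) = $628.59.
Over 12 months: Loan 1 costs 12 × $560.66 + $350.00 = $7,077.92; Loan 2 costs 12 × $628.59 = $7,543.08.
Loan 1 is cheaper by $7,543.08 − $7,077.92 = $465.16.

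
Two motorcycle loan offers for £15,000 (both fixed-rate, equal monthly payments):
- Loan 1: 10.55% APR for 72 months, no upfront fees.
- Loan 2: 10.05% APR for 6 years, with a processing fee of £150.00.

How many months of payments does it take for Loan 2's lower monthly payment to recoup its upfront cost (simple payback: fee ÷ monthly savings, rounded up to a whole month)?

40 months

Loan 1: monthly rate = 10.55%/12 = 0.0087917; payment = 15,000 × 0.0087917 / (1 − (1+0.0087917)^−72) = £282.07.
Loan 2: monthly rate = 10.05%/12 = 0.0083750; payment = 15,000 × 0.0083750 / (1 − (1+0.0083750)^−72) = £278.27.
Monthly savings = £282.07 − £278.27 = £3.80.
Break-even = £150.00 / £3.80 = 39.47 → 40 months.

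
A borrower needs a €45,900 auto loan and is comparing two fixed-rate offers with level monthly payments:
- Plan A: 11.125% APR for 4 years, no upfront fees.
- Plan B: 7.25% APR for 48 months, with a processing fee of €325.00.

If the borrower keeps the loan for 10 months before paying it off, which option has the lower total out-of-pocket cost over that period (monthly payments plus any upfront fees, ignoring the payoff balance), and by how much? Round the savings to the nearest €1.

Plan A: at 11.125% the monthly rate is 0.0092708, so the payment is 45,900 × 0.0092708 / (1 − 1.0092708^−48) = €1,189.10.
Plan B: monthly rate = 7.25%/12 = 0.0060417; payment = 45,900 × 0.0060417 / (1 − (1+0.0060417)^−48) = €1,104.46.
Over 10 months: Plan A costs 10 × €1,189.10 = €11,891.00; Plan B costs 10 × €1,104.46 + €325.00 = €11,369.60.
Plan B is cheaper by €11,891.00 − €11,369.60 = €521.40.

Plan B by €521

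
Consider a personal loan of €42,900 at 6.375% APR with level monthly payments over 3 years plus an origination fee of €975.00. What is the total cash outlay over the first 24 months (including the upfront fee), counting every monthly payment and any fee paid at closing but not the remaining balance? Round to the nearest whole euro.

€32,473

Monthly rate = 6.375%/12 = 0.0053125; payment = 42,900 × 0.0053125 / (1 − (1+0.0053125)^−36) = €1,312.40.
Total outlay = 24 × €1,312.40 + €975.00 = €32,472.60.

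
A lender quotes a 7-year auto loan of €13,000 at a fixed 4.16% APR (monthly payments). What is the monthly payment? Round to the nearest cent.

At 4.16% the monthly rate is 0.0034667, so the payment is 13,000 × 0.0034667 / (1 − 1.0034667^−84) = €178.65.

€178.65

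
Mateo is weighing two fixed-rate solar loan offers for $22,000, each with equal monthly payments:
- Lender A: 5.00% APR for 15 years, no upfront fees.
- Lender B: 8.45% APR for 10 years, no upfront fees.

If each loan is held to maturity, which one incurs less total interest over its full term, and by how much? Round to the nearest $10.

Lender A by $1,350

Lender A: monthly rate = 5%/12 = 0.0041667; payment = 22,000 × 0.0041667 / (1 − (1+0.0041667)^−180) = $173.97.
Total interest on Lender A = 180 × $173.97 − $22,000 = $9,314.60.
Lender B: monthly rate = 8.45%/12 = 0.0070417; payment = 22,000 × 0.0070417 / (1 − (1+0.0070417)^−120) = $272.18.
Total interest on Lender B = 120 × $272.18 − $22,000 = $10,661.60.
Lender A is lower by $1,347.00.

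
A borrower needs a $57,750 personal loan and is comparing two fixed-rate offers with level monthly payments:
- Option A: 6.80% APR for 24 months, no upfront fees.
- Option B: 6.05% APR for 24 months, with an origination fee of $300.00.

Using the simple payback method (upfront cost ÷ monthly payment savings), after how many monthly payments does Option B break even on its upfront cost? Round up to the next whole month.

16 months

Option A: monthly rate = 6.8%/12 = 0.0056667; payment = 57,750 × 0.0056667 / (1 − (1+0.0056667)^−24) = $2,580.38.
Option B: monthly rate = 6.05%/12 = 0.0050417; payment = 57,750 × 0.0050417 / (1 − (1+0.0050417)^−24) = $2,560.82.
Monthly savings = $2,580.38 − $2,560.82 = $19.56.
Break-even = $300.00 / $19.56 = 15.34 → 16 months.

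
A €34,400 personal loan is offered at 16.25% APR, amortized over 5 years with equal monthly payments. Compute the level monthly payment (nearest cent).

€841.12

At 16.25% the monthly rate is 0.0135417, so the payment is 34,400 × 0.0135417 / (1 − 1.0135417^−60) = €841.12.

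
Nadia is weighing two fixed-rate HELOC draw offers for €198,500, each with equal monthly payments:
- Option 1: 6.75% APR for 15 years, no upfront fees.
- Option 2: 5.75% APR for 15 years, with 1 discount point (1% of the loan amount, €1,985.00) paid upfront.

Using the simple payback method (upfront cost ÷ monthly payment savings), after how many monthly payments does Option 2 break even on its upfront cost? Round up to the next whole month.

Option 1: monthly rate = 6.75%/12 = 0.0056250; payment = 198,500 × 0.0056250 / (1 − (1+0.0056250)^−180) = €1,756.55.
Option 2: at 5.75% the monthly rate is 0.0047917, so the payment is 198,500 × 0.0047917 / (1 − 1.0047917^−180) = €1,648.36.
Monthly savings = €1,756.55 − €1,648.36 = €108.19.
Break-even = €1,985.00 / €108.19 = 18.35 → 19 months.

19 months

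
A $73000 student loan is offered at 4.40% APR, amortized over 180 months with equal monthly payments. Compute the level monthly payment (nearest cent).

Monthly rate = 4.4%/12 = 0.0036667; payment = 73,000 × 0.0036667 / (1 − (1+0.0036667)^−180) = $554.72.

$554.72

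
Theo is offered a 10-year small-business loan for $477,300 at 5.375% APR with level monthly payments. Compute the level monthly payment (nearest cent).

$5,150.45

Monthly rate = 5.375%/12 = 0.0044792; payment = 477,300 × 0.0044792 / (1 − (1+0.0044792)^−120) = $5,150.45.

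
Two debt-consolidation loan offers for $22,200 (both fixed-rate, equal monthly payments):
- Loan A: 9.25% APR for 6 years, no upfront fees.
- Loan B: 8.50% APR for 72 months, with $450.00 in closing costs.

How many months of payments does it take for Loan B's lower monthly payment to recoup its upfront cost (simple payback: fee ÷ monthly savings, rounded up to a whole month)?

55 months

Loan A: monthly rate = 9.25%/12 = 0.0077083; payment = 22,200 × 0.0077083 / (1 − (1+0.0077083)^−72) = $402.93.
Loan B: monthly rate = 8.5%/12 = 0.0070833; payment = 22,200 × 0.0070833 / (1 − (1+0.0070833)^−72) = $394.68.
Monthly savings = $402.93 − $394.68 = $8.25.
Break-even = $450.00 / $8.25 = 54.55 → 55 months.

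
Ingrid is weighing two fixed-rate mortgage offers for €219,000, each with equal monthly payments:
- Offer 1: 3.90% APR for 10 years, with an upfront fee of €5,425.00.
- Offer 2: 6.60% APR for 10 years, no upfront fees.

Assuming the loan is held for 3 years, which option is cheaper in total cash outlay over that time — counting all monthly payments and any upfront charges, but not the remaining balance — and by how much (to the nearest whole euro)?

Offer 1 by €5,050

Offer 1: monthly rate = 3.9%/12 = 0.0032500; payment = 219,000 × 0.0032500 / (1 − (1+0.0032500)^−120) = €2,206.88.
Offer 2: at 6.60% the monthly rate is 0.0055000, so the payment is 219,000 × 0.0055000 / (1 − 1.0055000^−120) = €2,497.86.
Over 36 months: Offer 1 costs 36 × €2,206.88 + €5,425.00 = €84,872.68; Offer 2 costs 36 × €2,497.86 = €89,922.96.
Offer 1 is cheaper by €89,922.96 − €84,872.68 = €5,050.28.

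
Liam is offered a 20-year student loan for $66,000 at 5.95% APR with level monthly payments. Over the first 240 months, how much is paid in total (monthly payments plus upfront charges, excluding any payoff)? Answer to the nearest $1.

Monthly rate = 5.95%/12 = 0.0049583; payment = 66,000 × 0.0049583 / (1 − (1+0.0049583)^−240) = $470.94.
Total outlay = 240 × $470.94 = $113,025.60.

$113,026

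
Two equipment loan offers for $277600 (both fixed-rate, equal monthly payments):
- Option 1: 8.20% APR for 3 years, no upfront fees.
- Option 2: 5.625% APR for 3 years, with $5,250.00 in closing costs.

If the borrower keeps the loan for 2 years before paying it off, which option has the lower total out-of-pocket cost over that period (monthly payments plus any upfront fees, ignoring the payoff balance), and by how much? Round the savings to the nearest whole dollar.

Option 1: monthly rate = 8.2%/12 = 0.0068333; payment = 277,600 × 0.0068333 / (1 − (1+0.0068333)^−36) = $8,724.61.
Option 2: monthly rate = 5.625%/12 = 0.0046875; payment = 277,600 × 0.0046875 / (1 − (1+0.0046875)^−36) = $8,398.04.
Over 24 months: Option 1 costs 24 × $8,724.61 = $209,390.64; Option 2 costs 24 × $8,398.04 + $5,250.00 = $206,802.96.
Option 2 is cheaper by $209,390.64 − $206,802.96 = $2,587.68.

Option 2 by $2,588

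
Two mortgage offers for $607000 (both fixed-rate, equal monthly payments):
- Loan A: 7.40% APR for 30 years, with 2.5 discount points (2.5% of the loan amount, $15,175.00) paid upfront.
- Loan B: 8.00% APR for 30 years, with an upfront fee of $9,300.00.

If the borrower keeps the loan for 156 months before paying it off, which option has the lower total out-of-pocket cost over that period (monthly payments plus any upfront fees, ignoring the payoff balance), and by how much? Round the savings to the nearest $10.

Loan A by $33,310

Loan A: monthly rate = 7.4%/12 = 0.0061667; payment = 607,000 × 0.0061667 / (1 − (1+0.0061667)^−360) = $4,202.75.
Loan B: monthly rate = 8%/12 = 0.0066667; payment = 607,000 × 0.0066667 / (1 − (1+0.0066667)^−360) = $4,453.95.
Over 156 months: Loan A costs 156 × $4,202.75 + $15,175.00 = $670,804.00; Loan B costs 156 × $4,453.95 + $9,300.00 = $704,116.20.
Loan A is cheaper by $704,116.20 − $670,804.00 = $33,312.20.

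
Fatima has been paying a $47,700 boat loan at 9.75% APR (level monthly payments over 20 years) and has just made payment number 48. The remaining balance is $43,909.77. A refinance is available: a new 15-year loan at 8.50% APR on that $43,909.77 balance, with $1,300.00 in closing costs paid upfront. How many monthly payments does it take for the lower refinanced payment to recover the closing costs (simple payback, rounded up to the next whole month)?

65 months

Current payment = 47,700 × 9.75%/12 / (1 − (1+0.0081250)^−240) = $452.44.
Refinanced payment = 43,909.77 × 0.0070833 / (1 − (1+0.0070833)^−180) = $432.40.
Monthly savings = $452.44 − $432.40 = $20.04.
Break-even = $1,300.00 / $20.04 = 64.87 → 65 months.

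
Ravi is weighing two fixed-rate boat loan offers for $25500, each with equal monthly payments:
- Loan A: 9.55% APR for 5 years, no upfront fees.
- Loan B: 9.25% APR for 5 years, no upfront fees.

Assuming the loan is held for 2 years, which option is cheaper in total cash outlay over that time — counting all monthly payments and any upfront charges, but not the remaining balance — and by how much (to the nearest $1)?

Loan B by $90

Loan A: at 9.55% the monthly rate is 0.0079583, so the payment is 25,500 × 0.0079583 / (1 − 1.0079583^−60) = $536.17.
Loan B: monthly rate = 9.25%/12 = 0.0077083; payment = 25,500 × 0.0077083 / (1 − (1+0.0077083)^−60) = $532.44.
Over 24 months: Loan A costs 24 × $536.17 = $12,868.08; Loan B costs 24 × $532.44 = $12,778.56.
Loan B is cheaper by $12,868.08 − $12,778.56 = $89.52.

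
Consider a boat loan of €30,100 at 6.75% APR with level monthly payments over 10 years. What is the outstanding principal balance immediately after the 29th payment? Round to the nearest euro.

With monthly rate i = 6.75%/12 = 0.0056250, the balance after k of n payments is P · [(1+i)^n − (1+i)^k] / [(1+i)^n − 1].
(1+0.0056250)^120 = 1.96032182 and (1+0.0056250)^29 = 1.17664589, so the balance is 30,100 × (1.96032182 − 1.17664589) / (1.96032182 − 1) = €24,563.27.

€24,563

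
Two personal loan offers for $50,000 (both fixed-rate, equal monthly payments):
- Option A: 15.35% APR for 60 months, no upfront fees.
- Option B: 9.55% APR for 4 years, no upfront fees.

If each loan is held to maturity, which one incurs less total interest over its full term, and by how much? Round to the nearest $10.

Option B by $11,570

Option A: monthly rate = 15.35%/12 = 0.0127917; payment = 50,000 × 0.0127917 / (1 − (1+0.0127917)^−60) = $1,198.70.
Total interest on Option A = 60 × $1,198.70 − $50,000 = $21,922.00.
Option B: monthly rate = 9.55%/12 = 0.0079583; payment = 50,000 × 0.0079583 / (1 − (1+0.0079583)^−48) = $1,257.35.
Total interest on Option B = 48 × $1,257.35 − $50,000 = $10,352.80.
Option B is lower by $11,569.20.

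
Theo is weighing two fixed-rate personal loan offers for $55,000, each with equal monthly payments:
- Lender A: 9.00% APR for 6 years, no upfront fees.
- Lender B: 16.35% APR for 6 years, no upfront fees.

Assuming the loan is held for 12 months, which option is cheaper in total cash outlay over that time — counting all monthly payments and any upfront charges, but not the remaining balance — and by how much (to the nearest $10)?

Lender A: at 9.00% the monthly rate is 0.0075000, so the payment is 55,000 × 0.0075000 / (1 − 1.0075000^−72) = $991.40.
Lender B: monthly rate = 16.35%/12 = 0.0136250; payment = 55,000 × 0.0136250 / (1 − (1+0.0136250)^−72) = $1,203.67.
Over 12 months: Lender A costs 12 × $991.40 = $11,896.80; Lender B costs 12 × $1,203.67 = $14,444.04.
Lender A is cheaper by $14,444.04 − $11,896.80 = $2,547.24.

Lender A by $2,550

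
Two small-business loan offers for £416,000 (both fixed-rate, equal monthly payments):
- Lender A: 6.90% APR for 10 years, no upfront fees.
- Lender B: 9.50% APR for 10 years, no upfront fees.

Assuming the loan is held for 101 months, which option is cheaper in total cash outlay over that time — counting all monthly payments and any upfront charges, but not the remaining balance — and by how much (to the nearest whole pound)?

Lender A: at 6.90% the monthly rate is 0.0057500, so the payment is 416,000 × 0.0057500 / (1 − 1.0057500^−120) = £4,808.70.
Lender B: monthly rate = 9.5%/12 = 0.0079167; payment = 416,000 × 0.0079167 / (1 − (1+0.0079167)^−120) = £5,382.94.
Over 101 months: Lender A costs 101 × £4,808.70 = £485,678.70; Lender B costs 101 × £5,382.94 = £543,676.94.
Lender A is cheaper by £543,676.94 − £485,678.70 = £57,998.24.

Lender A by £57,998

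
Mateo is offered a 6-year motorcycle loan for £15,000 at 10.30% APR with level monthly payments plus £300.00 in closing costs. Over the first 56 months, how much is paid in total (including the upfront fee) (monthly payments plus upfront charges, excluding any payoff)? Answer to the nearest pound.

£15,989

At 10.30% the monthly rate is 0.0085833, so the payment is 15,000 × 0.0085833 / (1 − 1.0085833^−72) = £280.16.
Total outlay = 56 × £280.16 + £300.00 = £15,988.96.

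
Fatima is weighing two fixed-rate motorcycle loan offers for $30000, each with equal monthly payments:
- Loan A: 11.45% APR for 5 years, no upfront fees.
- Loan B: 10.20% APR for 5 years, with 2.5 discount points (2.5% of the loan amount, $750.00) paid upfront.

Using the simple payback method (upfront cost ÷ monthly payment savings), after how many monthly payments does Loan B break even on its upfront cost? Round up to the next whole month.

41 months

Loan A: at 11.45% the monthly rate is 0.0095417, so the payment is 30,000 × 0.0095417 / (1 − 1.0095417^−60) = $659.03.
Loan B: monthly rate = 10.2%/12 = 0.0085000; payment = 30,000 × 0.0085000 / (1 − (1+0.0085000)^−60) = $640.37.
Monthly savings = $659.03 − $640.37 = $18.66.
Break-even = $750.00 / $18.66 = 40.19 → 41 months.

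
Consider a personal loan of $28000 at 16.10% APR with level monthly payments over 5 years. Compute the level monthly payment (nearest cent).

$682.39

Monthly rate = 16.1%/12 = 0.0134167; payment = 28,000 × 0.0134167 / (1 − (1+0.0134167)^−60) = $682.39.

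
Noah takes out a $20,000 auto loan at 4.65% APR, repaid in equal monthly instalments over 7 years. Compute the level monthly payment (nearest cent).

$279.40

Monthly rate = 4.65%/12 = 0.0038750; payment = 20,000 × 0.0038750 / (1 − (1+0.0038750)^−84) = $279.40.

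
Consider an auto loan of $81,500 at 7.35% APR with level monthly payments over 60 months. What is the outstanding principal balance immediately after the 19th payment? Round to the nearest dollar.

$58,842

With monthly rate i = 7.35%/12 = 0.0061250, the balance after k of n payments is P · [(1+i)^n − (1+i)^k] / [(1+i)^n − 1].
(1+0.0061250)^60 = 1.44250200 and (1+0.0061250)^19 = 1.12301839, so the balance is 81,500 × (1.44250200 − 1.12301839) / (1.44250200 − 1) = $58,842.48.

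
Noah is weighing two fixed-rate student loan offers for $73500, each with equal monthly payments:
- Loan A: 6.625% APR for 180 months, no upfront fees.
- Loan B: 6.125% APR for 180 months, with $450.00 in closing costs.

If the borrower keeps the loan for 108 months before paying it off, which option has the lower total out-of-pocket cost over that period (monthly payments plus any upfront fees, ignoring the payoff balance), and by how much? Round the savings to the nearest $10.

Loan B by $1,720

Loan A: at 6.625% the monthly rate is 0.0055208, so the payment is 73,500 × 0.0055208 / (1 − 1.0055208^−180) = $645.33.
Loan B: at 6.125% the monthly rate is 0.0051042, so the payment is 73,500 × 0.0051042 / (1 − 1.0051042^−180) = $625.21.
Over 108 months: Loan A costs 108 × $645.33 = $69,695.64; Loan B costs 108 × $625.21 + $450.00 = $67,972.68.
Loan B is cheaper by $69,695.64 − $67,972.68 = $1,722.96.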